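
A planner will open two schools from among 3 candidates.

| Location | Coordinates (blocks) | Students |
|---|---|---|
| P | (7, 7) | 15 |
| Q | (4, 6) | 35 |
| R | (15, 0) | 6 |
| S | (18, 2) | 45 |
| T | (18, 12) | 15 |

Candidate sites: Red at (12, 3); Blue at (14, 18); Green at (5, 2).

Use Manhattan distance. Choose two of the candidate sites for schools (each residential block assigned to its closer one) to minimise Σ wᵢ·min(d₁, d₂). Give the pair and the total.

Evaluate every pair (each demand assigned to the nearer of the two):
  {Red, Green}: total = 856
  {Red, Blue}: total = 1021
  {Blue, Green}: total = 1087
Best pair: {Red, Green} with total 856.

{Red, Green}, total 856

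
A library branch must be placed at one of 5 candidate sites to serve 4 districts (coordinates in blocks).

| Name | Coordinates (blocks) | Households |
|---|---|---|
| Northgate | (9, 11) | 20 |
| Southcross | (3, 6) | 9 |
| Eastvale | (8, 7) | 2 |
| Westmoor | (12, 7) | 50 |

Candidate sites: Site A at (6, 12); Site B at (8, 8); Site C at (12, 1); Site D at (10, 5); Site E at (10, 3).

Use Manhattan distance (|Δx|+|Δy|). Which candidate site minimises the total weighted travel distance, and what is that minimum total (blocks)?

Site B, total 395 blocks

Total weighted distance at each candidate:
  Site A (6, 12): total = 725
  Site B (8, 8): total = 395
  Site C (12, 1): total = 706
  Site D (10, 5): total = 420
  Site E (10, 3): total = 582
Minimum is at Site B with total 395 blocks.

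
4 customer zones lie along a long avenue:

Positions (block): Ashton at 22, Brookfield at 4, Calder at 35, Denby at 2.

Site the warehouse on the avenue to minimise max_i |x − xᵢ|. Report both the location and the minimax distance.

location 18.5, max distance 16.5

The 1-center on a line is the midpoint of the two extreme points: leftmost at 2, rightmost at 35.
Optimal location = (2 + 35)/2 = 18.5; maximum distance = (35 − 2)/2 = 16.5.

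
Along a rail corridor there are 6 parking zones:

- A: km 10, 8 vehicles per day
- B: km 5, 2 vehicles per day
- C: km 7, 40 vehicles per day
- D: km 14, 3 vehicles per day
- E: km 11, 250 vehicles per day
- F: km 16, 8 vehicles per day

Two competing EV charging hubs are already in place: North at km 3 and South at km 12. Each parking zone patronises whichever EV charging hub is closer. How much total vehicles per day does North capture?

The indifferent point is the midpoint (3+12)/2 = 7.5; parking zones left of it (closer to North at 3) go to North, those right go to South.
  B at 5 (w=2) → North
  C at 7 (w=40) → North
  A at 10 (w=8) → South
  E at 11 (w=250) → South
  D at 14 (w=3) → South
  F at 16 (w=8) → South
North captures 42; South captures 269.

42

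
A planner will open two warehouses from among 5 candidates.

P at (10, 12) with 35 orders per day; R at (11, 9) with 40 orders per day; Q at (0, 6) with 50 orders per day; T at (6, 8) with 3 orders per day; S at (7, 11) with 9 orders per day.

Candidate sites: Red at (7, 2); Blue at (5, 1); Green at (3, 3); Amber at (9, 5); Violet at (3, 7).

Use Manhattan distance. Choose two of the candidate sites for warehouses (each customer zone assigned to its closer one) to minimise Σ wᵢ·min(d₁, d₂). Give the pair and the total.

Evaluate every pair (each demand assigned to the nearer of the two):
  {Amber, Violet}: total = 804
  {Green, Amber}: total = 910
  {Red, Violet}: total = 1104
  {Blue, Violet}: total = 1104
  {Green, Violet}: total = 1104
  {Red, Amber}: total = 1110
  {Blue, Amber}: total = 1110
  {Red, Green}: total = 1297
  {Red, Blue}: total = 1497
  {Blue, Green}: total = 1552
Best pair: {Amber, Violet} with total 804.

{Amber, Violet}, total 804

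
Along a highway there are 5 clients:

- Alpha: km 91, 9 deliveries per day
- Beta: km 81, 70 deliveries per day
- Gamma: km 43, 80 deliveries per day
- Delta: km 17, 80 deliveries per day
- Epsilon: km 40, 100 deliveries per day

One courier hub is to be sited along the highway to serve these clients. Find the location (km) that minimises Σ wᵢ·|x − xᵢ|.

x = 40

For a sum of weighted absolute distances on a line, the optimum is the weighted median (not the mean). Total weight W = 339; half-weight = 169.5.
Sort by position and accumulate weight:
  km 17 (Delta, w=80) → cum 80
  km 40 (Epsilon, w=100) → cum 180  ≥ 169.5 → median here
  km 43 (Gamma, w=80) → cum 260
  km 81 (Beta, w=70) → cum 330
  km 91 (Alpha, w=9) → cum 339
Optimal location: km 40.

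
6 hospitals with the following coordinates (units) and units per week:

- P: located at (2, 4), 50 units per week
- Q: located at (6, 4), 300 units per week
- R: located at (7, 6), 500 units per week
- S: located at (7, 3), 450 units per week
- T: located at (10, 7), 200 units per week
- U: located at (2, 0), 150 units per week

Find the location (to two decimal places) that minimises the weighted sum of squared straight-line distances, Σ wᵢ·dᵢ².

(6.58, 4.33)

The minimiser of Σwᵢ‖p−pᵢ‖² is the weighted centroid p* = (Σwᵢpᵢ)/(Σwᵢ).
Σwᵢ = 1650.
Σwᵢxᵢ = 50·2 + 300·6 + 500·7 + 450·7 + 200·10 + 150·2 = 10850.
Σwᵢyᵢ = 50·4 + 300·4 + 500·6 + 450·3 + 200·7 + 150·0 = 7150.
x* = 10850/1650 = 6.58, y* = 7150/1650 = 4.33.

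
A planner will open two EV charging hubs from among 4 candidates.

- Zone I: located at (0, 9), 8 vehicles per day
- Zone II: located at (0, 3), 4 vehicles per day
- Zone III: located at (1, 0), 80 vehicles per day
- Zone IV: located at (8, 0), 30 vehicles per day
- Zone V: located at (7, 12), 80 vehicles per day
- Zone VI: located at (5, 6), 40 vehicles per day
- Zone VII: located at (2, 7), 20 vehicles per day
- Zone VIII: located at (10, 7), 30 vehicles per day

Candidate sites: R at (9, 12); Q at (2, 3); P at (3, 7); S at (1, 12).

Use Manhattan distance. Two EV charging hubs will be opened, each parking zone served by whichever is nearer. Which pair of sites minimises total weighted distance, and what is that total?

{R, Q}, total 1322

Evaluate every pair (each demand assigned to the nearer of the two):
  {R, Q}: total = 1322
  {R, P}: total = 1628
  {Q, P}: total = 1708
  {Q, S}: total = 1790
  {P, S}: total = 1970
  {R, S}: total = 2282
Best pair: {R, Q} with total 1322.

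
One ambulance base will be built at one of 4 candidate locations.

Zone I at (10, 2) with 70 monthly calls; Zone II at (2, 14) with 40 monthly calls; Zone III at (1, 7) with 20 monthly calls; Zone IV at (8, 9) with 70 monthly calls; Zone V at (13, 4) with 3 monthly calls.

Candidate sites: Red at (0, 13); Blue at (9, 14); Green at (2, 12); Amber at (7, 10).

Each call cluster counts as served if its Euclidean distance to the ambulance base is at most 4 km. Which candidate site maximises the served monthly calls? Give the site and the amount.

Amber, covering 70

Coverage radius r = 4 km; a point is covered iff (Δx)²+(Δy)² ≤ 4² = 16.
  Red (0, 13): covers {Zone II} → 40
  Blue (9, 14): covers {none} → 0
  Green (2, 12): covers {Zone II} → 40
  Amber (7, 10): covers {Zone IV} → 70
Maximum coverage at Amber: 70 monthly calls.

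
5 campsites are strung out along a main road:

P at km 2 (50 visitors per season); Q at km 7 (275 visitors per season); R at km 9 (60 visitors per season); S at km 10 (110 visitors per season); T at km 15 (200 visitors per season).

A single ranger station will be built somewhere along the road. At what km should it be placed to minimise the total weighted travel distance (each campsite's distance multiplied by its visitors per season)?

For a sum of weighted absolute distances on a line, the optimum is the weighted median (not the mean). Total weight W = 695; half-weight = 347.5.
Sort by position and accumulate weight:
  km 2 (P, w=50) → cum 50
  km 7 (Q, w=275) → cum 325
  km 9 (R, w=60) → cum 385  ≥ 347.5 → median here
  km 10 (S, w=110) → cum 495
  km 15 (T, w=200) → cum 695
Optimal location: km 9.

x = 9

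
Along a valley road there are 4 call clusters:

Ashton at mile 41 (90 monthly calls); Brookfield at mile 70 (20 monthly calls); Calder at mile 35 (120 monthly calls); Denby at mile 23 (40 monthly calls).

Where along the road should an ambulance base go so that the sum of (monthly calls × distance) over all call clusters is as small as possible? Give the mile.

x = 35

For a sum of weighted absolute distances on a line, the optimum is the weighted median (not the mean). Total weight W = 270; half-weight = 135.
Sort by position and accumulate weight:
  mile 23 (Denby, w=40) → cum 40
  mile 35 (Calder, w=120) → cum 160  ≥ 135 → median here
  mile 41 (Ashton, w=90) → cum 250
  mile 70 (Brookfield, w=20) → cum 270
Optimal location: mile 35.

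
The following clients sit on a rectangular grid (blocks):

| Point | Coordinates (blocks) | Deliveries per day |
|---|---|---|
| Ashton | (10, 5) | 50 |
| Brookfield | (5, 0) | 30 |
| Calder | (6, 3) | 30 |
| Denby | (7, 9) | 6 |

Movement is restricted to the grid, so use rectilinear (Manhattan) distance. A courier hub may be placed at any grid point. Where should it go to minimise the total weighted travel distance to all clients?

(6, 3)

Manhattan distance separates: Σwᵢ(|x−xᵢ|+|y−yᵢ|) = Σwᵢ|x−xᵢ| + Σwᵢ|y−yᵢ|, so x and y are optimised independently as 1-D weighted medians.
Total weight W = 116; half = 58.
x-coordinate, sorted with cumulative weight:
  x=5 (Brookfield, w=30) cum 30
  x=6 (Calder, w=30) cum 60  ← median
  x=7 (Denby, w=6) cum 66
  x=10 (Ashton, w=50) cum 116
⇒ x* = 6
y-coordinate, sorted with cumulative weight:
  y=0 (Brookfield, w=30) cum 30
  y=3 (Calder, w=30) cum 60  ← median
  y=5 (Ashton, w=50) cum 110
  y=9 (Denby, w=6) cum 116
⇒ y* = 3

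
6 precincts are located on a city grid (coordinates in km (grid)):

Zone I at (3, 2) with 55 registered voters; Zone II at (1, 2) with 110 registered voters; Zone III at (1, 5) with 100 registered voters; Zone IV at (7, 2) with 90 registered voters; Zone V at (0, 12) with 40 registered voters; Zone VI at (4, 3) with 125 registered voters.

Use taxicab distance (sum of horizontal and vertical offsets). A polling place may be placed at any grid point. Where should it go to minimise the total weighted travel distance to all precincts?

(3, 3)

Manhattan distance separates: Σwᵢ(|x−xᵢ|+|y−yᵢ|) = Σwᵢ|x−xᵢ| + Σwᵢ|y−yᵢ|, so x and y are optimised independently as 1-D weighted medians.
Total weight W = 520; half = 260.
x-coordinate, sorted with cumulative weight:
  x=0 (Zone V, w=40) cum 40
  x=1 (Zone II, w=110) cum 150
  x=1 (Zone III, w=100) cum 250
  x=3 (Zone I, w=55) cum 305  ← median
  x=4 (Zone VI, w=125) cum 430
  x=7 (Zone IV, w=90) cum 520
⇒ x* = 3
y-coordinate, sorted with cumulative weight:
  y=2 (Zone I, w=55) cum 55
  y=2 (Zone II, w=110) cum 165
  y=2 (Zone IV, w=90) cum 255
  y=3 (Zone VI, w=125) cum 380  ← median
  y=5 (Zone III, w=100) cum 480
  y=12 (Zone V, w=40) cum 520
⇒ y* = 3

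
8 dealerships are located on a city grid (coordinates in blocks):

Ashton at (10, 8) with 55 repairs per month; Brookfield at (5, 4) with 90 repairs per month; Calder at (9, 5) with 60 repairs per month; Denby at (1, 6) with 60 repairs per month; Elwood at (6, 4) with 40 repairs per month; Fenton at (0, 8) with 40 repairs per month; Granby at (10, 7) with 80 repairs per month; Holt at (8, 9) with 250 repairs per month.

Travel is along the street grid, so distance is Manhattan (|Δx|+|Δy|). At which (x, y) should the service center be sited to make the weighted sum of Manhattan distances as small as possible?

Manhattan distance separates: Σwᵢ(|x−xᵢ|+|y−yᵢ|) = Σwᵢ|x−xᵢ| + Σwᵢ|y−yᵢ|, so x and y are optimised independently as 1-D weighted medians.
Total weight W = 675; half = 337.5.
x-coordinate, sorted with cumulative weight:
  x=0 (Fenton, w=40) cum 40
  x=1 (Denby, w=60) cum 100
  x=5 (Brookfield, w=90) cum 190
  x=6 (Elwood, w=40) cum 230
  x=8 (Holt, w=250) cum 480  ← median
  x=9 (Calder, w=60) cum 540
  x=10 (Ashton, w=55) cum 595
  x=10 (Granby, w=80) cum 675
⇒ x* = 8
y-coordinate, sorted with cumulative weight:
  y=4 (Brookfield, w=90) cum 90
  y=4 (Elwood, w=40) cum 130
  y=5 (Calder, w=60) cum 190
  y=6 (Denby, w=60) cum 250
  y=7 (Granby, w=80) cum 330
  y=8 (Ashton, w=55) cum 385  ← median
  y=8 (Fenton, w=40) cum 425
  y=9 (Holt, w=250) cum 675
⇒ y* = 8

(8, 8)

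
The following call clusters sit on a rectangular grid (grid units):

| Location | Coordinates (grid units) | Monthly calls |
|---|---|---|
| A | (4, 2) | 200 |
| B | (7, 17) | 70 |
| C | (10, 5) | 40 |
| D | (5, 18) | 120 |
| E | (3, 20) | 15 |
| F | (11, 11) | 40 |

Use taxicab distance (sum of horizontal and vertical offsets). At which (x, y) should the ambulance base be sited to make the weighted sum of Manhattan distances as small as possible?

(5, 11)

Manhattan distance separates: Σwᵢ(|x−xᵢ|+|y−yᵢ|) = Σwᵢ|x−xᵢ| + Σwᵢ|y−yᵢ|, so x and y are optimised independently as 1-D weighted medians.
Total weight W = 485; half = 242.5.
x-coordinate, sorted with cumulative weight:
  x=3 (E, w=15) cum 15
  x=4 (A, w=200) cum 215
  x=5 (D, w=120) cum 335  ← median
  x=7 (B, w=70) cum 405
  x=10 (C, w=40) cum 445
  x=11 (F, w=40) cum 485
⇒ x* = 5
y-coordinate, sorted with cumulative weight:
  y=2 (A, w=200) cum 200
  y=5 (C, w=40) cum 240
  y=11 (F, w=40) cum 280  ← median
  y=17 (B, w=70) cum 350
  y=18 (D, w=120) cum 470
  y=20 (E, w=15) cum 485
⇒ y* = 11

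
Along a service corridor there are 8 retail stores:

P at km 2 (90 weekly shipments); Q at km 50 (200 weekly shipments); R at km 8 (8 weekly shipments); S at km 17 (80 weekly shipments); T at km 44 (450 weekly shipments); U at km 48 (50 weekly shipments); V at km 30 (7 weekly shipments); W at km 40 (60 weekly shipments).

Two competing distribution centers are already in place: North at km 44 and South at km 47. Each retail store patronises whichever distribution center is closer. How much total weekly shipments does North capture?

695

The indifferent point is the midpoint (44+47)/2 = 45.5; retail stores left of it (closer to North at 44) go to North, those right go to South.
  P at 2 (w=90) → North
  R at 8 (w=8) → North
  S at 17 (w=80) → North
  V at 30 (w=7) → North
  W at 40 (w=60) → North
  T at 44 (w=450) → North
  U at 48 (w=50) → South
  Q at 50 (w=200) → South
North captures 695; South captures 250.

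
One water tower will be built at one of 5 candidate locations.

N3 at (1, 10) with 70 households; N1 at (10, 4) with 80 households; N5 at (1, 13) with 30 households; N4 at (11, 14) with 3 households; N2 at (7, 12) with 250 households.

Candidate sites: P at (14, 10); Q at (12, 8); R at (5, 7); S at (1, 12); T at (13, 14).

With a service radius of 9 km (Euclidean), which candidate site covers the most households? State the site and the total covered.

R, covering 430

Coverage radius r = 9 km; a point is covered iff (Δx)²+(Δy)² ≤ 9² = 81.
  P (14, 10): covers {N1, N4, N2} → 333
  Q (12, 8): covers {N1, N4, N2} → 333
  R (5, 7): covers {N3, N1, N5, N2} → 430
  S (1, 12): covers {N3, N5, N2} → 350
  T (13, 14): covers {N4, N2} → 253
Maximum coverage at R: 430 households.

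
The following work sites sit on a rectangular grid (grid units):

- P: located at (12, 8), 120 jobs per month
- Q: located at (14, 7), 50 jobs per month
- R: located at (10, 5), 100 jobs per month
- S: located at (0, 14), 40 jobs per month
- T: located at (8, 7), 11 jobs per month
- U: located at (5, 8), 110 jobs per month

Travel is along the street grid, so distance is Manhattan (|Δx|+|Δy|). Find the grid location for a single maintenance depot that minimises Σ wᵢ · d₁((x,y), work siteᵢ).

Manhattan distance separates: Σwᵢ(|x−xᵢ|+|y−yᵢ|) = Σwᵢ|x−xᵢ| + Σwᵢ|y−yᵢ|, so x and y are optimised independently as 1-D weighted medians.
Total weight W = 431; half = 215.5.
x-coordinate, sorted with cumulative weight:
  x=0 (S, w=40) cum 40
  x=5 (U, w=110) cum 150
  x=8 (T, w=11) cum 161
  x=10 (R, w=100) cum 261  ← median
  x=12 (P, w=120) cum 381
  x=14 (Q, w=50) cum 431
⇒ x* = 10
y-coordinate, sorted with cumulative weight:
  y=5 (R, w=100) cum 100
  y=7 (Q, w=50) cum 150
  y=7 (T, w=11) cum 161
  y=8 (P, w=120) cum 281  ← median
  y=8 (U, w=110) cum 391
  y=14 (S, w=40) cum 431
⇒ y* = 8

(10, 8)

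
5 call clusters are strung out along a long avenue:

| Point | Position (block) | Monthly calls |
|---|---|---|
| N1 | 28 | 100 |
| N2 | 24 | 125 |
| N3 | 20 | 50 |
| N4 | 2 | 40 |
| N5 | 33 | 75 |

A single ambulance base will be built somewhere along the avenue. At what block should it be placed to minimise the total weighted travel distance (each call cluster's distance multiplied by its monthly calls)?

For a sum of weighted absolute distances on a line, the optimum is the weighted median (not the mean). Total weight W = 390; half-weight = 195.
Sort by position and accumulate weight:
  block 2 (N4, w=40) → cum 40
  block 20 (N3, w=50) → cum 90
  block 24 (N2, w=125) → cum 215  ≥ 195 → median here
  block 28 (N1, w=100) → cum 315
  block 33 (N5, w=75) → cum 390
Optimal location: block 24.

x = 24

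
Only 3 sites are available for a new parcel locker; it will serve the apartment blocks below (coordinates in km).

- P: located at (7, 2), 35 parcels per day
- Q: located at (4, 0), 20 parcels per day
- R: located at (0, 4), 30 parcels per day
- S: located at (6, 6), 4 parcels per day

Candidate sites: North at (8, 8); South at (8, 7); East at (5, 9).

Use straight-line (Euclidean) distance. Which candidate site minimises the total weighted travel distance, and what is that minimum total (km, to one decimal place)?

Total weighted distance at each candidate:
  North (8, 8): total = 671.4
  South (8, 7): total = 605.0
  East (5, 9): total = 660.7
Minimum is at South with total 605.0 km.

South, total 605.0 km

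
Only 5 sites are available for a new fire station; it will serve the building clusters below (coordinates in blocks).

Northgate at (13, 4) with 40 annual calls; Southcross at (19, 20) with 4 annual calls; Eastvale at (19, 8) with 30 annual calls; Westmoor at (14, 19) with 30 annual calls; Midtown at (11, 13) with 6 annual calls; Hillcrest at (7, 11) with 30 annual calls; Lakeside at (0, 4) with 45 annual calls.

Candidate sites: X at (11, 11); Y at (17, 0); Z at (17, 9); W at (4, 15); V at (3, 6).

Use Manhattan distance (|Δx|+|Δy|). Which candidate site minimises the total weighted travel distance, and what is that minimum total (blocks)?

Total weighted distance at each candidate:
  X (11, 11): total = 2030
  Y (17, 0): total = 3057
  Z (17, 9): total = 2302
  W (4, 15): total = 2899
  V (3, 6): total = 2445
Minimum is at X with total 2030 blocks.

X, total 2030 blocks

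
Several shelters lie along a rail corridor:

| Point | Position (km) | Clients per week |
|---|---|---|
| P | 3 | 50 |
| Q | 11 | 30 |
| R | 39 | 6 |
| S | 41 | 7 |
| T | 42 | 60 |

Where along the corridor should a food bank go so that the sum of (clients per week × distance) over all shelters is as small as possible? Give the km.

For a sum of weighted absolute distances on a line, the optimum is the weighted median (not the mean). Total weight W = 153; half-weight = 76.5.
Sort by position and accumulate weight:
  km 3 (P, w=50) → cum 50
  km 11 (Q, w=30) → cum 80  ≥ 76.5 → median here
  km 39 (R, w=6) → cum 86
  km 41 (S, w=7) → cum 93
  km 42 (T, w=60) → cum 153
Optimal location: km 11.

x = 11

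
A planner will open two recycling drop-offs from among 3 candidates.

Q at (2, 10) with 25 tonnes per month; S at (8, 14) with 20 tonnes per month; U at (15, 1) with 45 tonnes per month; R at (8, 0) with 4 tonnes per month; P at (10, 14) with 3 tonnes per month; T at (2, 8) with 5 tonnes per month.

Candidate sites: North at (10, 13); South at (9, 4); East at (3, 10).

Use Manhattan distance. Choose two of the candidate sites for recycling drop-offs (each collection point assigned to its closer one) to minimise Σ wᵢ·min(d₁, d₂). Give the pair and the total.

{South, East}, total 678

Evaluate every pair (each demand assigned to the nearer of the two):
  {South, East}: total = 678
  {North, South}: total = 818
  {North, East}: total = 928
Best pair: {South, East} with total 678.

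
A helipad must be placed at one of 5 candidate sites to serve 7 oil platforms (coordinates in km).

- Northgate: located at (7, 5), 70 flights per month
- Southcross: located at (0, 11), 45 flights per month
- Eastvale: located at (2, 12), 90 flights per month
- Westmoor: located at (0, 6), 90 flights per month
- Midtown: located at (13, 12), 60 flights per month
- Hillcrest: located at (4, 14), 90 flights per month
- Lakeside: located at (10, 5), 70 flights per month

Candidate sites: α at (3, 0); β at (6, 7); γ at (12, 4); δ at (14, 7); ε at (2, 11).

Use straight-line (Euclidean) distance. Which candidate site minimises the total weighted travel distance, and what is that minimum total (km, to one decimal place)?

Total weighted distance at each candidate:
  α (3, 0): total = 5451.4
  β (6, 7): total = 3089.2
  γ (12, 4): total = 5022.4
  δ (14, 7): total = 5315.6
  ε (2, 11): total = 2898.6
Minimum is at ε with total 2898.6 km.

ε, total 2898.6 km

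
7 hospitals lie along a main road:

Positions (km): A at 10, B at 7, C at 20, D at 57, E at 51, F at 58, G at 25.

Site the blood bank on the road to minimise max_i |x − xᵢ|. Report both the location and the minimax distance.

The 1-center on a line is the midpoint of the two extreme points: leftmost at 7, rightmost at 58.
Optimal location = (7 + 58)/2 = 32.5; maximum distance = (58 − 7)/2 = 25.5.

location 32.5, max distance 25.5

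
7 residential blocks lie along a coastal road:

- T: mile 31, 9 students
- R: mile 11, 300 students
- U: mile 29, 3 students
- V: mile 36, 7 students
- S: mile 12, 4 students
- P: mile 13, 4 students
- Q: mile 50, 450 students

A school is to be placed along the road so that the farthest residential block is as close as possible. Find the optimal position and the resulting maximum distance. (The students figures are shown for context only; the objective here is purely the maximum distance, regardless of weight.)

location 30.5, max distance 19.5

The 1-center on a line is the midpoint of the two extreme points: leftmost at 11, rightmost at 50.
Optimal location = (11 + 50)/2 = 30.5; maximum distance = (50 − 11)/2 = 19.5.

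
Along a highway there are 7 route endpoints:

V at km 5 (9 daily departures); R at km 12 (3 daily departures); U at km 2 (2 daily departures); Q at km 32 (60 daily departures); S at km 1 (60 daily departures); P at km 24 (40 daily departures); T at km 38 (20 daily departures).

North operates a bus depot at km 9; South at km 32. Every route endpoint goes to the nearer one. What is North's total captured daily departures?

74

The indifferent point is the midpoint (9+32)/2 = 20.5; route endpoints left of it (closer to North at 9) go to North, those right go to South.
  S at 1 (w=60) → North
  U at 2 (w=2) → North
  V at 5 (w=9) → North
  R at 12 (w=3) → North
  P at 24 (w=40) → South
  Q at 32 (w=60) → South
  T at 38 (w=20) → South
North captures 74; South captures 120.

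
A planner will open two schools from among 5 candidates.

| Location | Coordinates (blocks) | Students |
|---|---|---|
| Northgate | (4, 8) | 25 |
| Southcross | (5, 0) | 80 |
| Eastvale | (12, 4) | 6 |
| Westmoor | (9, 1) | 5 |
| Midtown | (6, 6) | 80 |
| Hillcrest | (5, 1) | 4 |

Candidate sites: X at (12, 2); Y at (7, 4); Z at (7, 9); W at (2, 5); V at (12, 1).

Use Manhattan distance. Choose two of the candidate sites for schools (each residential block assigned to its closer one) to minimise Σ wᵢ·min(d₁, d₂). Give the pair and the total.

{Y, Z}, total 895

Evaluate every pair (each demand assigned to the nearer of the two):
  {Y, Z}: total = 895
  {Y, W}: total = 920
  {X, Y}: total = 947
  {Y, V}: total = 948
  {Z, V}: total = 1121
  {Z, W}: total = 1198
  {X, Z}: total = 1204
  {X, W}: total = 1225
  {W, V}: total = 1226
  {X, V}: total = 1845
Best pair: {Y, Z} with total 895.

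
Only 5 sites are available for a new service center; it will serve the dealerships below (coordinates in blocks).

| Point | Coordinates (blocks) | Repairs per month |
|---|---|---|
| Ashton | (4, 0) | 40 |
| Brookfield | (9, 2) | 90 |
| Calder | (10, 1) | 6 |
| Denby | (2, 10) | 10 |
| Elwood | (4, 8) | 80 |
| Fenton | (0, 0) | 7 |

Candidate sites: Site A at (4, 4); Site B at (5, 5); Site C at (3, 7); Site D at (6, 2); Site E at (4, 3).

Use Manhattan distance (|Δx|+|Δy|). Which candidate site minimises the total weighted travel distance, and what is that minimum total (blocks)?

Site E, total 1247 blocks

Total weighted distance at each candidate:
  Site A (4, 4): total = 1300
  Site B (5, 5): total = 1394
  Site C (3, 7): total = 1658
  Site D (6, 2): total = 1276
  Site E (4, 3): total = 1247
Minimum is at Site E with total 1247 blocks.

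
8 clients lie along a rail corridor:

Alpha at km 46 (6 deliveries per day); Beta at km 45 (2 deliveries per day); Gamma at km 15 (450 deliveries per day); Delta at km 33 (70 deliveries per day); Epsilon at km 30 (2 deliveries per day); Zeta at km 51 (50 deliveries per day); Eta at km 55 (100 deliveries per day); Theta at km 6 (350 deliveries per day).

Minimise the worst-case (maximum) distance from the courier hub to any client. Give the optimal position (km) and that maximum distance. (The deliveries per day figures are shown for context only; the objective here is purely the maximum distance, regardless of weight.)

The 1-center on a line is the midpoint of the two extreme points: leftmost at 6, rightmost at 55.
Optimal location = (6 + 55)/2 = 30.5; maximum distance = (55 − 6)/2 = 24.5.

location 30.5, max distance 24.5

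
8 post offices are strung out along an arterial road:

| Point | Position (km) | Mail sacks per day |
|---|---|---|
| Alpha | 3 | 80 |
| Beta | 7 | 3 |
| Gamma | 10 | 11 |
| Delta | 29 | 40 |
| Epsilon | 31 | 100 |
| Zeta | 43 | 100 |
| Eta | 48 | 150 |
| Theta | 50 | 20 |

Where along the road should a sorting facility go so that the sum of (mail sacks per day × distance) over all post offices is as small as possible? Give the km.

x = 43

For a sum of weighted absolute distances on a line, the optimum is the weighted median (not the mean). Total weight W = 504; half-weight = 252.
Sort by position and accumulate weight:
  km 3 (Alpha, w=80) → cum 80
  km 7 (Beta, w=3) → cum 83
  km 10 (Gamma, w=11) → cum 94
  km 29 (Delta, w=40) → cum 134
  km 31 (Epsilon, w=100) → cum 234
  km 43 (Zeta, w=100) → cum 334  ≥ 252 → median here
  km 48 (Eta, w=150) → cum 484
  km 50 (Theta, w=20) → cum 504
Optimal location: km 43.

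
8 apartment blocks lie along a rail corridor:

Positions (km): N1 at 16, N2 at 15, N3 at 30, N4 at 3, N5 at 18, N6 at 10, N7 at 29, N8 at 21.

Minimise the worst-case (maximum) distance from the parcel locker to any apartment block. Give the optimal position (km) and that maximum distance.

The 1-center on a line is the midpoint of the two extreme points: leftmost at 3, rightmost at 30.
Optimal location = (3 + 30)/2 = 16.5; maximum distance = (30 − 3)/2 = 13.5.

location 16.5, max distance 13.5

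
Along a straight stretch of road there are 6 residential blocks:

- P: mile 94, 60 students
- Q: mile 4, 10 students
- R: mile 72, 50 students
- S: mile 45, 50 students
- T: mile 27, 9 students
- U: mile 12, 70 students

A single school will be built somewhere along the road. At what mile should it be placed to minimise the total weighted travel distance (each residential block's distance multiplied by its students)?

x = 45

For a sum of weighted absolute distances on a line, the optimum is the weighted median (not the mean). Total weight W = 249; half-weight = 124.5.
Sort by position and accumulate weight:
  mile 4 (Q, w=10) → cum 10
  mile 12 (U, w=70) → cum 80
  mile 27 (T, w=9) → cum 89
  mile 45 (S, w=50) → cum 139  ≥ 124.5 → median here
  mile 72 (R, w=50) → cum 189
  mile 94 (P, w=60) → cum 249
Optimal location: mile 45.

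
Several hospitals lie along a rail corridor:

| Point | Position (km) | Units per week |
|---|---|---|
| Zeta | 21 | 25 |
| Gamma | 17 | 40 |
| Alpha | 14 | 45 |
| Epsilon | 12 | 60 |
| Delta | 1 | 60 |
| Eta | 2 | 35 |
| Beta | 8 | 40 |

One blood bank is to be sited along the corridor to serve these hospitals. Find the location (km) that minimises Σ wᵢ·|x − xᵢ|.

x = 12

For a sum of weighted absolute distances on a line, the optimum is the weighted median (not the mean). Total weight W = 305; half-weight = 152.5.
Sort by position and accumulate weight:
  km 1 (Delta, w=60) → cum 60
  km 2 (Eta, w=35) → cum 95
  km 8 (Beta, w=40) → cum 135
  km 12 (Epsilon, w=60) → cum 195  ≥ 152.5 → median here
  km 14 (Alpha, w=45) → cum 240
  km 17 (Gamma, w=40) → cum 280
  km 21 (Zeta, w=25) → cum 305
Optimal location: km 12.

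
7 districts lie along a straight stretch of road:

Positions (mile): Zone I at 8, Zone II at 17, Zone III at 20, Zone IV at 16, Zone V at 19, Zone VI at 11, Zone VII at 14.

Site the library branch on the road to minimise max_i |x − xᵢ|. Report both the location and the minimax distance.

location 14, max distance 6

The 1-center on a line is the midpoint of the two extreme points: leftmost at 8, rightmost at 20.
Optimal location = (8 + 20)/2 = 14; maximum distance = (20 − 8)/2 = 6.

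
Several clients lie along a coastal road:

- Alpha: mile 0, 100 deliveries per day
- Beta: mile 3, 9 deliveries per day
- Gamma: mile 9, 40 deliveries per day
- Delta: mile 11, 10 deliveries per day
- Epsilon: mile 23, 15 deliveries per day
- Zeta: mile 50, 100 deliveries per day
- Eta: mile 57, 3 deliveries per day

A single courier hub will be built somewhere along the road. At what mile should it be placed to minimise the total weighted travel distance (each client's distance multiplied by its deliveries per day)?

x = 9

For a sum of weighted absolute distances on a line, the optimum is the weighted median (not the mean). Total weight W = 277; half-weight = 138.5.
Sort by position and accumulate weight:
  mile 0 (Alpha, w=100) → cum 100
  mile 3 (Beta, w=9) → cum 109
  mile 9 (Gamma, w=40) → cum 149  ≥ 138.5 → median here
  mile 11 (Delta, w=10) → cum 159
  mile 23 (Epsilon, w=15) → cum 174
  mile 50 (Zeta, w=100) → cum 274
  mile 57 (Eta, w=3) → cum 277
Optimal location: mile 9.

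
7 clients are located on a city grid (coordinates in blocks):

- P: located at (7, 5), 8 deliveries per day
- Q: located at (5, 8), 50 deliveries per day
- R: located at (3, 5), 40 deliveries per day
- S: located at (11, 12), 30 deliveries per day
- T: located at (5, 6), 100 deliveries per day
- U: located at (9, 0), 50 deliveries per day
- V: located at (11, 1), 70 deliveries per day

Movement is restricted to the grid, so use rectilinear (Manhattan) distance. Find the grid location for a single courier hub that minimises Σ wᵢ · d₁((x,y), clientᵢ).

(5, 6)

Manhattan distance separates: Σwᵢ(|x−xᵢ|+|y−yᵢ|) = Σwᵢ|x−xᵢ| + Σwᵢ|y−yᵢ|, so x and y are optimised independently as 1-D weighted medians.
Total weight W = 348; half = 174.
x-coordinate, sorted with cumulative weight:
  x=3 (R, w=40) cum 40
  x=5 (Q, w=50) cum 90
  x=5 (T, w=100) cum 190  ← median
  x=7 (P, w=8) cum 198
  x=9 (U, w=50) cum 248
  x=11 (S, w=30) cum 278
  x=11 (V, w=70) cum 348
⇒ x* = 5
y-coordinate, sorted with cumulative weight:
  y=0 (U, w=50) cum 50
  y=1 (V, w=70) cum 120
  y=5 (P, w=8) cum 128
  y=5 (R, w=40) cum 168
  y=6 (T, w=100) cum 268  ← median
  y=8 (Q, w=50) cum 318
  y=12 (S, w=30) cum 348
⇒ y* = 6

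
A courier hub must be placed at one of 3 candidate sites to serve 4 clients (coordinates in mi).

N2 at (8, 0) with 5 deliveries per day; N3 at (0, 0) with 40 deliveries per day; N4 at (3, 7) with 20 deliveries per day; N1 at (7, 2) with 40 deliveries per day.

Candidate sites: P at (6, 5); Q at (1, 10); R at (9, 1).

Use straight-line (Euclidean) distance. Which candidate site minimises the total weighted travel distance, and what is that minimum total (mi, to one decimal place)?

P, total 537.9 mi

Total weighted distance at each candidate:
  P (6, 5): total = 537.9
  Q (1, 10): total = 935.1
  R (9, 1): total = 628.4
Minimum is at P with total 537.9 mi.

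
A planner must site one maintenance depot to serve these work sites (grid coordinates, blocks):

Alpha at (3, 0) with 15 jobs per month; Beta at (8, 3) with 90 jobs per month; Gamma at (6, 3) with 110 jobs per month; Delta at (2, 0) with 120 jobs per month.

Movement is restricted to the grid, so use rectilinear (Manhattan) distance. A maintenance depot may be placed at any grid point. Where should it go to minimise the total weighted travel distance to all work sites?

(6, 3)

Manhattan distance separates: Σwᵢ(|x−xᵢ|+|y−yᵢ|) = Σwᵢ|x−xᵢ| + Σwᵢ|y−yᵢ|, so x and y are optimised independently as 1-D weighted medians.
Total weight W = 335; half = 167.5.
x-coordinate, sorted with cumulative weight:
  x=2 (Delta, w=120) cum 120
  x=3 (Alpha, w=15) cum 135
  x=6 (Gamma, w=110) cum 245  ← median
  x=8 (Beta, w=90) cum 335
⇒ x* = 6
y-coordinate, sorted with cumulative weight:
  y=0 (Alpha, w=15) cum 15
  y=0 (Delta, w=120) cum 135
  y=3 (Beta, w=90) cum 225  ← median
  y=3 (Gamma, w=110) cum 335
⇒ y* = 3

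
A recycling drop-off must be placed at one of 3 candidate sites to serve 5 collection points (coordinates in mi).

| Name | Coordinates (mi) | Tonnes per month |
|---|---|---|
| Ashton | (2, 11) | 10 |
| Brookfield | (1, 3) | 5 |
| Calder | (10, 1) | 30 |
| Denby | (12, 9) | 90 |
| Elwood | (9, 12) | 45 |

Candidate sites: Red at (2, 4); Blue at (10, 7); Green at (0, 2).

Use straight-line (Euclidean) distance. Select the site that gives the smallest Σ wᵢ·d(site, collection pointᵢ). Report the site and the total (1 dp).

Total weighted distance at each candidate:
  Red (2, 4): total = 1818.0
  Blue (10, 7): total = 802.7
  Green (0, 2): total = 2256.5
Minimum is at Blue with total 802.7 mi.

Blue, total 802.7 mi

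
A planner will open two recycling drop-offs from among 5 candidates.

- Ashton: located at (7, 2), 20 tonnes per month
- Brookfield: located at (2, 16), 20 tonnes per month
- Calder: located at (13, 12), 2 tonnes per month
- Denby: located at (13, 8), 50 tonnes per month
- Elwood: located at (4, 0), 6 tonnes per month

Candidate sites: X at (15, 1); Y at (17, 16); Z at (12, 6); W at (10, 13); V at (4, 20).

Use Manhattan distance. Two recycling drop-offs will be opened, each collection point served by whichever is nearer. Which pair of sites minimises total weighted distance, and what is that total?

{Z, V}, total 548

Evaluate every pair (each demand assigned to the nearer of the two):
  {Z, V}: total = 548
  {Z, W}: total = 642
  {Y, Z}: total = 728
  {X, Z}: total = 816
  {X, V}: total = 848
  {X, W}: total = 880
  {W, V}: total = 922
  {X, Y}: total = 1018
  {Y, W}: total = 1022
  {Y, V}: total = 1276
Best pair: {Z, V} with total 548.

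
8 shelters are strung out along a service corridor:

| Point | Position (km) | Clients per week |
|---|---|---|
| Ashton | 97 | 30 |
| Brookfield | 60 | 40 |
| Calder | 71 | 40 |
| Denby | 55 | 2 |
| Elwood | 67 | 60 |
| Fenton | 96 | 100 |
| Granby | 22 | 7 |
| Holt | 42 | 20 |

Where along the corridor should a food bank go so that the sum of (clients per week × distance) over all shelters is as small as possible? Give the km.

For a sum of weighted absolute distances on a line, the optimum is the weighted median (not the mean). Total weight W = 299; half-weight = 149.5.
Sort by position and accumulate weight:
  km 22 (Granby, w=7) → cum 7
  km 42 (Holt, w=20) → cum 27
  km 55 (Denby, w=2) → cum 29
  km 60 (Brookfield, w=40) → cum 69
  km 67 (Elwood, w=60) → cum 129
  km 71 (Calder, w=40) → cum 169  ≥ 149.5 → median here
  km 96 (Fenton, w=100) → cum 269
  km 97 (Ashton, w=30) → cum 299
Optimal location: km 71.

x = 71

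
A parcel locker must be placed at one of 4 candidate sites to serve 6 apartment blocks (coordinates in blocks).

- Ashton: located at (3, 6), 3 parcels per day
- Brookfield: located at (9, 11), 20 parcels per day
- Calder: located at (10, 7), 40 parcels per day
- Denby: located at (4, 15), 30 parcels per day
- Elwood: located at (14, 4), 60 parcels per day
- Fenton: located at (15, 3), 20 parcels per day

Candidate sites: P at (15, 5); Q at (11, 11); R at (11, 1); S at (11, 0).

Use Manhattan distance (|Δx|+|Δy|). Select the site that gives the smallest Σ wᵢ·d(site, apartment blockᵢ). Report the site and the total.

P, total 1349 blocks

Total weighted distance at each candidate:
  P (15, 5): total = 1349
  Q (11, 11): total = 1449
  R (11, 1): total = 1669
  S (11, 0): total = 1842
Minimum is at P with total 1349 blocks.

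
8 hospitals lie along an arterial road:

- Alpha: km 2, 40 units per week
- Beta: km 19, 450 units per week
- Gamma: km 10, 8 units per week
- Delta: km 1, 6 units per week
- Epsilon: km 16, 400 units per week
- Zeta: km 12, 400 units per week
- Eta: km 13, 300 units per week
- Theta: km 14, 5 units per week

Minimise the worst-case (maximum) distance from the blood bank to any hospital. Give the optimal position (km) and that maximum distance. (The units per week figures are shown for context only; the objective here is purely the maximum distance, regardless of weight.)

location 10, max distance 9

The 1-center on a line is the midpoint of the two extreme points: leftmost at 1, rightmost at 19.
Optimal location = (1 + 19)/2 = 10; maximum distance = (19 − 1)/2 = 9.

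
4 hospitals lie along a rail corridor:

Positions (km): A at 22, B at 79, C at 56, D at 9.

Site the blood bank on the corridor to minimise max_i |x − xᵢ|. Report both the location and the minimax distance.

The 1-center on a line is the midpoint of the two extreme points: leftmost at 9, rightmost at 79.
Optimal location = (9 + 79)/2 = 44; maximum distance = (79 − 9)/2 = 35.

location 44, max distance 35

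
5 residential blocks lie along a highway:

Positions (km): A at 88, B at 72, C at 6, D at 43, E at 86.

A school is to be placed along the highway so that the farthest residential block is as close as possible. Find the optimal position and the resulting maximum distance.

location 47, max distance 41

The 1-center on a line is the midpoint of the two extreme points: leftmost at 6, rightmost at 88.
Optimal location = (6 + 88)/2 = 47; maximum distance = (88 − 6)/2 = 41.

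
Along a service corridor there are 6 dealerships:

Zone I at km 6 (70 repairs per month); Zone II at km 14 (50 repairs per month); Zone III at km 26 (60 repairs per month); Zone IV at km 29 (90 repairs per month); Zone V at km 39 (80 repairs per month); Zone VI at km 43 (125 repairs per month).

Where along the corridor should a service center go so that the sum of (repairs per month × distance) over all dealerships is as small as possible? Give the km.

For a sum of weighted absolute distances on a line, the optimum is the weighted median (not the mean). Total weight W = 475; half-weight = 237.5.
Sort by position and accumulate weight:
  km 6 (Zone I, w=70) → cum 70
  km 14 (Zone II, w=50) → cum 120
  km 26 (Zone III, w=60) → cum 180
  km 29 (Zone IV, w=90) → cum 270  ≥ 237.5 → median here
  km 39 (Zone V, w=80) → cum 350
  km 43 (Zone VI, w=125) → cum 475
Optimal location: km 29.

x = 29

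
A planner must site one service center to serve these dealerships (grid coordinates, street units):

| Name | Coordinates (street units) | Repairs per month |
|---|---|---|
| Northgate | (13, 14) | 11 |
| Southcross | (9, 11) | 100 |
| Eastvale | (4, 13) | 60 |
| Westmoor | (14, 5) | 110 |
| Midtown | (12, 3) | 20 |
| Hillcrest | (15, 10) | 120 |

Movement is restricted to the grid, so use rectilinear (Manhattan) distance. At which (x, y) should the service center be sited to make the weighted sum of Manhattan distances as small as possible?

Manhattan distance separates: Σwᵢ(|x−xᵢ|+|y−yᵢ|) = Σwᵢ|x−xᵢ| + Σwᵢ|y−yᵢ|, so x and y are optimised independently as 1-D weighted medians.
Total weight W = 421; half = 210.5.
x-coordinate, sorted with cumulative weight:
  x=4 (Eastvale, w=60) cum 60
  x=9 (Southcross, w=100) cum 160
  x=12 (Midtown, w=20) cum 180
  x=13 (Northgate, w=11) cum 191
  x=14 (Westmoor, w=110) cum 301  ← median
  x=15 (Hillcrest, w=120) cum 421
⇒ x* = 14
y-coordinate, sorted with cumulative weight:
  y=3 (Midtown, w=20) cum 20
  y=5 (Westmoor, w=110) cum 130
  y=10 (Hillcrest, w=120) cum 250  ← median
  y=11 (Southcross, w=100) cum 350
  y=13 (Eastvale, w=60) cum 410
  y=14 (Northgate, w=11) cum 421
⇒ y* = 10

(14, 10)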